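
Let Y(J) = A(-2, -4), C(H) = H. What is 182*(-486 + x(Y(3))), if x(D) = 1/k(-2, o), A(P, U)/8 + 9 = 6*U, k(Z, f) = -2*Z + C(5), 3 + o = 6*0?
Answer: -795886/9 ≈ -88432.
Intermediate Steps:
o = -3 (o = -3 + 6*0 = -3 + 0 = -3)
k(Z, f) = 5 - 2*Z (k(Z, f) = -2*Z + 5 = 5 - 2*Z)
A(P, U) = -72 + 48*U (A(P, U) = -72 + 8*(6*U) = -72 + 48*U)
Y(J) = -264 (Y(J) = -72 + 48*(-4) = -72 - 192 = -264)
x(D) = ⅑ (x(D) = 1/(5 - 2*(-2)) = 1/(5 + 4) = 1/9 = ⅑)
182*(-486 + x(Y(3))) = 182*(-486 + ⅑) = 182*(-4373/9) = -795886/9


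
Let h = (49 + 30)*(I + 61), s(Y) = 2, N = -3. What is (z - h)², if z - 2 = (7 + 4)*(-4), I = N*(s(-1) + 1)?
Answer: 17222500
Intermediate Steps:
I = -9 (I = -3*(2 + 1) = -3*3 = -9)
z = -42 (z = 2 + (7 + 4)*(-4) = 2 + 11*(-4) = 2 - 44 = -42)
h = 4108 (h = (49 + 30)*(-9 + 61) = 79*52 = 4108)
(z - h)² = (-42 - 1*4108)² = (-42 - 4108)² = (-4150)² = 17222500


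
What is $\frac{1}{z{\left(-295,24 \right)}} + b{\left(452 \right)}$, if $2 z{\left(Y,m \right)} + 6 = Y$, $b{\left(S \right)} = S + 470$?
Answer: $\frac{277520}{301} \approx 921.99$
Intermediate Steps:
$b{\left(S \right)} = 470 + S$
$z{\left(Y,m \right)} = -3 + \frac{Y}{2}$
$\frac{1}{z{\left(-295,24 \right)}} + b{\left(452 \right)} = \frac{1}{-3 + \frac{1}{2} \left(-295\right)} + \left(470 + 452\right) = \frac{1}{-3 - \frac{295}{2}} + 922 = \frac{1}{- \frac{301}{2}} + 922 = - \frac{2}{301} + 922 = \frac{277520}{301}$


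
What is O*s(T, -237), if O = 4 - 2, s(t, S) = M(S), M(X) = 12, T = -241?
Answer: 24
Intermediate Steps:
s(t, S) = 12
O = 2
O*s(T, -237) = 2*12 = 24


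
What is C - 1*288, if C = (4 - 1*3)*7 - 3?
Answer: -284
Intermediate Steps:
C = 4 (C = (4 - 3)*7 - 3 = 1*7 - 3 = 7 - 3 = 4)
C - 1*288 = 4 - 1*288 = 4 - 288 = -284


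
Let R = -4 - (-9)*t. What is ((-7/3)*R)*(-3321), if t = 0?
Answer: -30996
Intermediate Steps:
R = -4 (R = -4 - (-9)*0 = -4 - 3*0 = -4 + 0 = -4)
((-7/3)*R)*(-3321) = (-7/3*(-4))*(-3321) = (-7*1/3*(-4))*(-3321) = -7/3*(-4)*(-3321) = (28/3)*(-3321) = -30996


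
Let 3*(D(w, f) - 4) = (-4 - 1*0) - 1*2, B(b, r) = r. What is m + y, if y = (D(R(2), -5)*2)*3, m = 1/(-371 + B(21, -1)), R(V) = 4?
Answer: 4463/372 ≈ 11.997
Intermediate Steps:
D(w, f) = 2 (D(w, f) = 4 + ((-4 - 1*0) - 1*2)/3 = 4 + ((-4 + 0) - 2)/3 = 4 + (-4 - 2)/3 = 4 + (⅓)*(-6) = 4 - 2 = 2)
m = -1/372 (m = 1/(-371 - 1) = 1/(-372) = -1/372 ≈ -0.0026882)
y = 12 (y = (2*2)*3 = 4*3 = 12)
m + y = -1/372 + 12 = 4463/372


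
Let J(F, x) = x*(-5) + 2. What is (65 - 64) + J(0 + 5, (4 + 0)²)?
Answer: -77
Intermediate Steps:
J(F, x) = 2 - 5*x (J(F, x) = -5*x + 2 = 2 - 5*x)
(65 - 64) + J(0 + 5, (4 + 0)²) = (65 - 64) + (2 - 5*(4 + 0)²) = 1 + (2 - 5*4²) = 1 + (2 - 5*16) = 1 + (2 - 80) = 1 - 78 = -77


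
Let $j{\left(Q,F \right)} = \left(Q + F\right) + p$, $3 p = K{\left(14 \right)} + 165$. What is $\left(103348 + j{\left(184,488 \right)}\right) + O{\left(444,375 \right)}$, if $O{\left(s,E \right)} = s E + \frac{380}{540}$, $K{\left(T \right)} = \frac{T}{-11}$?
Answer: $\frac{80360858}{297} \approx 2.7058 \cdot 10^{5}$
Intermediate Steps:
$K{\left(T \right)} = - \frac{T}{11}$ ($K{\left(T \right)} = T \left(- \frac{1}{11}\right) = - \frac{T}{11}$)
$O{\left(s,E \right)} = \frac{19}{27} + E s$ ($O{\left(s,E \right)} = E s + 380 \cdot \frac{1}{540} = E s + \frac{19}{27} = \frac{19}{27} + E s$)
$p = \frac{1801}{33}$ ($p = \frac{\left(- \frac{1}{11}\right) 14 + 165}{3} = \frac{- \frac{14}{11} + 165}{3} = \frac{1}{3} \cdot \frac{1801}{11} = \frac{1801}{33} \approx 54.576$)
$j{\left(Q,F \right)} = \frac{1801}{33} + F + Q$ ($j{\left(Q,F \right)} = \left(Q + F\right) + \frac{1801}{33} = \left(F + Q\right) + \frac{1801}{33} = \frac{1801}{33} + F + Q$)
$\left(103348 + j{\left(184,488 \right)}\right) + O{\left(444,375 \right)} = \left(103348 + \left(\frac{1801}{33} + 488 + 184\right)\right) + \left(\frac{19}{27} + 375 \cdot 444\right) = \left(103348 + \frac{23977}{33}\right) + \left(\frac{19}{27} + 166500\right) = \frac{3434461}{33} + \frac{4495519}{27} = \frac{80360858}{297}$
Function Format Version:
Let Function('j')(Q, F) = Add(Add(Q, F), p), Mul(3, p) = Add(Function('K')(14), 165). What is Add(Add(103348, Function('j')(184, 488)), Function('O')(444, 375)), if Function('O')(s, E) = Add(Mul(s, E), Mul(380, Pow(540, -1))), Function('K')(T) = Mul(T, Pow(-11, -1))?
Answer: Rational(80360858, 297) ≈ 2.7058e+5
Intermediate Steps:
Function('K')(T) = Mul(Rational(-1, 11), T) (Function('K')(T) = Mul(T, Rational(-1, 11)) = Mul(Rational(-1, 11), T))
Function('O')(s, E) = Add(Rational(19, 27), Mul(E, s)) (Function('O')(s, E) = Add(Mul(E, s), Mul(380, Rational(1, 540))) = Add(Mul(E, s), Rational(19, 27)) = Add(Rational(19, 27), Mul(E, s)))
p = Rational(1801, 33) (p = Mul(Rational(1, 3), Add(Mul(Rational(-1, 11), 14), 165)) = Mul(Rational(1, 3), Add(Rational(-14, 11), 165)) = Mul(Rational(1, 3), Rational(1801, 11)) = Rational(1801, 33) ≈ 54.576)
Function('j')(Q, F) = Add(Rational(1801, 33), F, Q) (Function('j')(Q, F) = Add(Add(Q, F), Rational(1801, 33)) = Add(Add(F, Q), Rational(1801, 33)) = Add(Rational(1801, 33), F, Q))
Add(Add(103348, Function('j')(184, 488)), Function('O')(444, 375)) = Add(Add(103348, Add(Rational(1801, 33), 488, 184)), Add(Rational(19, 27), Mul(375, 444))) = Add(Add(103348, Rational(23977, 33)), Add(Rational(19, 27), 166500)) = Add(Rational(3434461, 33), Rational(4495519, 27)) = Rational(80360858, 297)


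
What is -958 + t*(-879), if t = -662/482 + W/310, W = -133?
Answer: 46796597/74710 ≈ 626.38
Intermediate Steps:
t = -134663/74710 (t = -662/482 - 133/310 = -662*1/482 - 133*1/310 = -331/241 - 133/310 = -134663/74710 ≈ -1.8025)
-958 + t*(-879) = -958 - 134663/74710*(-879) = -958 + 118368777/74710 = 46796597/74710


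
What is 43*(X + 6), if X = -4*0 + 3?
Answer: 387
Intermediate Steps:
X = 3 (X = 0 + 3 = 3)
43*(X + 6) = 43*(3 + 6) = 43*9 = 387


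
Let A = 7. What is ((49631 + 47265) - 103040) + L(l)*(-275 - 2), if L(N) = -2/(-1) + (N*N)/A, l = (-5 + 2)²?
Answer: -69323/7 ≈ -9903.3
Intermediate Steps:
l = 9 (l = (-3)² = 9)
L(N) = 2 + N²/7 (L(N) = -2/(-1) + (N*N)/7 = -2*(-1) + N²*(⅐) = 2 + N²/7)
((49631 + 47265) - 103040) + L(l)*(-275 - 2) = ((49631 + 47265) - 103040) + (2 + (⅐)*9²)*(-275 - 2) = (96896 - 103040) + (2 + (⅐)*81)*(-277) = -6144 + (2 + 81/7)*(-277) = -6144 + (95/7)*(-277) = -6144 - 26315/7 = -69323/7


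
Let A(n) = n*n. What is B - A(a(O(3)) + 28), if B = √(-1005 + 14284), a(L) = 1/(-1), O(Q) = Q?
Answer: -729 + 7*√271 ≈ -613.77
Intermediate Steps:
a(L) = -1
A(n) = n²
B = 7*√271 (B = √13279 = 7*√271 ≈ 115.23)
B - A(a(O(3)) + 28) = 7*√271 - (-1 + 28)² = 7*√271 - 1*27² = 7*√271 - 1*729 = 7*√271 - 729 = -729 + 7*√271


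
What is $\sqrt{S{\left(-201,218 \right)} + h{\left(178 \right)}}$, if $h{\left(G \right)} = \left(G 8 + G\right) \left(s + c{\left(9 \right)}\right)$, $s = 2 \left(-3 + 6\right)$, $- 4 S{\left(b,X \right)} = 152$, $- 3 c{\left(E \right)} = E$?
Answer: $4 \sqrt{298} \approx 69.051$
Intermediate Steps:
$c{\left(E \right)} = - \frac{E}{3}$
$S{\left(b,X \right)} = -38$ ($S{\left(b,X \right)} = \left(- \frac{1}{4}\right) 152 = -38$)
$s = 6$ ($s = 2 \cdot 3 = 6$)
$h{\left(G \right)} = 27 G$ ($h{\left(G \right)} = \left(G 8 + G\right) \left(6 - 3\right) = \left(8 G + G\right) \left(6 - 3\right) = 9 G 3 = 27 G$)
$\sqrt{S{\left(-201,218 \right)} + h{\left(178 \right)}} = \sqrt{-38 + 27 \cdot 178} = \sqrt{-38 + 4806} = \sqrt{4768} = 4 \sqrt{298}$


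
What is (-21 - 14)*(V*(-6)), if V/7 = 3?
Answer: 4410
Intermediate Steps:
V = 21 (V = 7*3 = 21)
(-21 - 14)*(V*(-6)) = (-21 - 14)*(21*(-6)) = -35*(-126) = 4410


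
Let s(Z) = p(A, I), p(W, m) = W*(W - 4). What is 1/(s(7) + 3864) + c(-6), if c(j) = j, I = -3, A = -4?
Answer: -23375/3896 ≈ -5.9997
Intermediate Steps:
p(W, m) = W*(-4 + W)
s(Z) = 32 (s(Z) = -4*(-4 - 4) = -4*(-8) = 32)
1/(s(7) + 3864) + c(-6) = 1/(32 + 3864) - 6 = 1/3896 - 6 = -23375/3896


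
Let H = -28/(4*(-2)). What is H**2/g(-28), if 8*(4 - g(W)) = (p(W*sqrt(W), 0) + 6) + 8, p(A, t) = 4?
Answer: 7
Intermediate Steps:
H = 7/2 (H = -28/(-8) = -28*(-1/8) = 7/2 ≈ 3.5000)
g(W) = 7/4 (g(W) = 4 - ((4 + 6) + 8)/8 = 4 - (10 + 8)/8 = 4 - 1/8*18 = 4 - 9/4 = 7/4)
H**2/g(-28) = (7/2)**2/(7/4) = (49/4)*(4/7) = 7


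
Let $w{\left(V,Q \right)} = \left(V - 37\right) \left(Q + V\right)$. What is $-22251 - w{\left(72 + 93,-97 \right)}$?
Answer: $-30955$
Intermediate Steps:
$w{\left(V,Q \right)} = \left(-37 + V\right) \left(Q + V\right)$
$-22251 - w{\left(72 + 93,-97 \right)} = -22251 - \left(\left(72 + 93\right)^{2} - -3589 - 37 \left(72 + 93\right) - 97 \left(72 + 93\right)\right) = -22251 - \left(165^{2} + 3589 - 6105 - 16005\right) = -22251 - \left(27225 + 3589 - 6105 - 16005\right) = -22251 - 8704 = -30955$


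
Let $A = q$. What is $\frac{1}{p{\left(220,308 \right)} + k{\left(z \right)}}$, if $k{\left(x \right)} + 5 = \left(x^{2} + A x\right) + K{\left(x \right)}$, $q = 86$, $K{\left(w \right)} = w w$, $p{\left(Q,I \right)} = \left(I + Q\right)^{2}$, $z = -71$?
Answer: $\frac{1}{282755} \approx 3.5366 \cdot 10^{-6}$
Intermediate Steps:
$K{\left(w \right)} = w^{2}$
$A = 86$
$k{\left(x \right)} = -5 + 2 x^{2} + 86 x$ ($k{\left(x \right)} = -5 + \left(\left(x^{2} + 86 x\right) + x^{2}\right) = -5 + \left(2 x^{2} + 86 x\right) = -5 + 2 x^{2} + 86 x$)
$\frac{1}{p{\left(220,308 \right)} + k{\left(z \right)}} = \frac{1}{\left(308 + 220\right)^{2} + \left(-5 + 2 \left(-71\right)^{2} + 86 \left(-71\right)\right)} = \frac{1}{528^{2} - -3971} = \frac{1}{278784 - -3971} = \frac{1}{278784 + 3971} = \frac{1}{282755}$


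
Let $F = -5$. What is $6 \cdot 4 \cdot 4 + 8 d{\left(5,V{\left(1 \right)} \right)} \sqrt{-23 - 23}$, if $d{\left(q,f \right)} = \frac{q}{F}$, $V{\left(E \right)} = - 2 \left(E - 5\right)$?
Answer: $96 - 8 i \sqrt{46} \approx 96.0 - 54.259 i$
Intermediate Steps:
$V{\left(E \right)} = 10 - 2 E$ ($V{\left(E \right)} = - 2 \left(-5 + E\right) = 10 - 2 E$)
$d{\left(q,f \right)} = - \frac{q}{5}$ ($d{\left(q,f \right)} = \frac{q}{-5} = q \left(- \frac{1}{5}\right) = - \frac{q}{5}$)
$6 \cdot 4 \cdot 4 + 8 d{\left(5,V{\left(1 \right)} \right)} \sqrt{-23 - 23} = 6 \cdot 4 \cdot 4 + 8 \left(\left(- \frac{1}{5}\right) 5\right) \sqrt{-23 - 23} = 24 \cdot 4 + 8 \left(-1\right) \sqrt{-46} = 96 - 8 i \sqrt{46}$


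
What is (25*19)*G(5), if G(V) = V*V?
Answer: 11875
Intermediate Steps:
G(V) = V**2
(25*19)*G(5) = (25*19)*5**2 = 475*25 = 11875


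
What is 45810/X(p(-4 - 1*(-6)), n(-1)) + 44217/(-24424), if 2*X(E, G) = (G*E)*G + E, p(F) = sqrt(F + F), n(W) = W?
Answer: 559387503/24424 ≈ 22903.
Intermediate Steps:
p(F) = sqrt(2)*sqrt(F) (p(F) = sqrt(2*F) = sqrt(2)*sqrt(F))
X(E, G) = E/2 + E*G**2/2 (X(E, G) = ((G*E)*G + E)/2 = ((E*G)*G + E)/2 = (E*G**2 + E)/2 = (E + E*G**2)/2 = E/2 + E*G**2/2)
45810/X(p(-4 - 1*(-6)), n(-1)) + 44217/(-24424) = 45810/(((sqrt(2)*sqrt(-4 - 1*(-6)))*(1 + (-1)**2)/2)) + 44217/(-24424) = 45810/(((sqrt(2)*sqrt(-4 + 6))*(1 + 1)/2)) + 44217*(-1/24424) = 45810/(((1/2)*(sqrt(2)*sqrt(2))*2)) - 44217/24424 = 45810/(((1/2)*2*2)) - 44217/24424 = 45810/2 - 44217/24424 = 45810*(1/2) - 44217/24424 = 22905 - 44217/24424 = 559387503/24424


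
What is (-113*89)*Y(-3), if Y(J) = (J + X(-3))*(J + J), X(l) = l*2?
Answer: -543078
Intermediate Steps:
X(l) = 2*l
Y(J) = 2*J*(-6 + J) (Y(J) = (J + 2*(-3))*(J + J) = (J - 6)*(2*J) = (-6 + J)*(2*J) = 2*J*(-6 + J))
(-113*89)*Y(-3) = (-113*89)*(2*(-3)*(-6 - 3)) = -20114*(-3)*(-9) = -10057*54 = -543078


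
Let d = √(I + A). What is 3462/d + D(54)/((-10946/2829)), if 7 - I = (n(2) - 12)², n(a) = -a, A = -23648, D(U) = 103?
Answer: -291387/10946 - 3462*I*√197/2167 ≈ -26.62 - 22.423*I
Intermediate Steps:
I = -189 (I = 7 - (-1*2 - 12)² = 7 - (-2 - 12)² = 7 - 1*(-14)² = 7 - 1*196 = 7 - 196 = -189)
d = 11*I*√197 (d = √(-189 - 23648) = √(-23837) = 11*I*√197 ≈ 154.39*I)
3462/d + D(54)/((-10946/2829)) = 3462/((11*I*√197)) + 103/((-10946/2829)) = 3462*(-I*√197/2167) + 103/((-10946*1/2829)) = -3462*I*√197/2167 + 103/(-10946/2829) = -3462*I*√197/2167 + 103*(-2829/10946) = -3462*I*√197/2167 - 291387/10946 = -291387/10946 - 3462*I*√197/2167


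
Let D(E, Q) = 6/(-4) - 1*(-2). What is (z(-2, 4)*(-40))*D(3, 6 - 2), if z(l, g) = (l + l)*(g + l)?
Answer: 160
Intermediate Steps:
z(l, g) = 2*l*(g + l) (z(l, g) = (2*l)*(g + l) = 2*l*(g + l))
D(E, Q) = 1/2 (D(E, Q) = 6*(-1/4) + 2 = -3/2 + 2 = 1/2)
(z(-2, 4)*(-40))*D(3, 6 - 2) = ((2*(-2)*(4 - 2))*(-40))*(1/2) = ((2*(-2)*2)*(-40))*(1/2) = -8*(-40)*(1/2) = 320*(1/2) = 160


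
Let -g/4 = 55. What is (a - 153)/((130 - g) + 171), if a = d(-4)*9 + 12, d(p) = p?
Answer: -177/521 ≈ -0.33973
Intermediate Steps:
g = -220 (g = -4*55 = -220)
a = -24 (a = -4*9 + 12 = -36 + 12 = -24)
(a - 153)/((130 - g) + 171) = (-24 - 153)/((130 - 1*(-220)) + 171) = -177/((130 + 220) + 171) = -177/(350 + 171) = -177/521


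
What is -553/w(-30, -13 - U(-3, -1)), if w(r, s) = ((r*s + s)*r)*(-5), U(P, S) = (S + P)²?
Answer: -553/126150 ≈ -0.0043837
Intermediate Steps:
U(P, S) = (P + S)²
w(r, s) = -5*r*(s + r*s) (w(r, s) = ((s + r*s)*r)*(-5) = (r*(s + r*s))*(-5) = -5*r*(s + r*s))
-553/w(-30, -13 - U(-3, -1)) = -553*1/(150*(1 - 30)*(-13 - (-3 - 1)²)) = -553*(-1/(4350*(-13 - 1*(-4)²))) = -553*(-1/(4350*(-13 - 1*16))) = -553*(-1/(4350*(-13 - 16))) = -553/((-5*(-30)*(-29)*(-29))) = -553/126150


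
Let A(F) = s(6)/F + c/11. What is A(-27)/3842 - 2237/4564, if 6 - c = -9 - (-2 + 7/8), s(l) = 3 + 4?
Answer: -5102448355/10415723472 ≈ -0.48988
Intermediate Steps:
s(l) = 7
c = 111/8 (c = 6 - (-9 - (-2 + 7/8)) = 6 - (-9 - 1*(-9/8)) = 6 - (-9 + 9/8) = 6 - 1*(-63/8) = 6 + 63/8 = 111/8 ≈ 13.875)
A(F) = 111/88 + 7/F (A(F) = 7/F + (111/8)/11 = 7/F + (111/8)*(1/11) = 7/F + 111/88 = 111/88 + 7/F)
A(-27)/3842 - 2237/4564 = (111/88 + 7/(-27))/3842 - 2237/4564 = (111/88 + 7*(-1/27))*(1/3842) - 2237*1/4564 = (111/88 - 7/27)*(1/3842) - 2237/4564 = (2381/2376)*(1/3842) - 2237/4564 = 2381/9128592 - 2237/4564 = -5102448355/10415723472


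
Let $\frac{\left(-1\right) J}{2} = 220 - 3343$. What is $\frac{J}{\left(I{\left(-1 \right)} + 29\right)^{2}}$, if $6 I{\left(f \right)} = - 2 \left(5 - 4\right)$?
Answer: $\frac{28107}{3698} \approx 7.6006$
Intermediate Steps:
$J = 6246$ ($J = - 2 \left(220 - 3343\right) = \left(-2\right) \left(-3123\right) = 6246$)
$I{\left(f \right)} = - \frac{1}{3}$ ($I{\left(f \right)} = \frac{\left(-2\right) \left(5 - 4\right)}{6} = \frac{\left(-2\right) 1}{6} = \frac{1}{6} \left(-2\right) = - \frac{1}{3}$)
$\frac{J}{\left(I{\left(-1 \right)} + 29\right)^{2}} = \frac{6246}{\left(- \frac{1}{3} + 29\right)^{2}} = \frac{6246}{\left(\frac{86}{3}\right)^{2}} = \frac{6246}{\frac{7396}{9}} = 6246 \cdot \frac{9}{7396} = \frac{28107}{3698}$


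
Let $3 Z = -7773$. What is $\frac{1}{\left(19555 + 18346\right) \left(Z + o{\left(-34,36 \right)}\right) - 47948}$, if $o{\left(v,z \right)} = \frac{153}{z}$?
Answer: $- \frac{4}{392353439} \approx -1.0195 \cdot 10^{-8}$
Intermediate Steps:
$Z = -2591$ ($Z = \frac{1}{3} \left(-7773\right) = -2591$)
$\frac{1}{\left(19555 + 18346\right) \left(Z + o{\left(-34,36 \right)}\right) - 47948} = \frac{1}{\left(19555 + 18346\right) \left(-2591 + \frac{153}{36}\right) - 47948} = \frac{1}{37901 \left(-2591 + 153 \cdot \frac{1}{36}\right) - 47948} = \frac{1}{37901 \left(-2591 + \frac{17}{4}\right) - 47948} = \frac{1}{37901 \left(- \frac{10347}{4}\right) - 47948} = \frac{1}{- \frac{392161647}{4} - 47948} = \frac{1}{- \frac{392353439}{4}} = - \frac{4}{392353439}$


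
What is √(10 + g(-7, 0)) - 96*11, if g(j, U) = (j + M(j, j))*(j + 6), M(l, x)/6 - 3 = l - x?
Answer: -1056 + I ≈ -1056.0 + 1.0*I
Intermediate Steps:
M(l, x) = 18 - 6*x + 6*l (M(l, x) = 18 + 6*(l - x) = 18 + (-6*x + 6*l) = 18 - 6*x + 6*l)
g(j, U) = (6 + j)*(18 + j) (g(j, U) = (j + (18 - 6*j + 6*j))*(j + 6) = (j + 18)*(6 + j) = (18 + j)*(6 + j) = (6 + j)*(18 + j))
√(10 + g(-7, 0)) - 96*11 = √(10 + (108 + (-7)² + 24*(-7))) - 96*11 = √(10 + (108 + 49 - 168)) - 1056 = √(10 - 11) - 1056 = √(-1) - 1056 = I - 1056 = -1056 + I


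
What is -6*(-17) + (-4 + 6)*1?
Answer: 104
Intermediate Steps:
-6*(-17) + (-4 + 6)*1 = 102 + 2*1 = 102 + 2 = 104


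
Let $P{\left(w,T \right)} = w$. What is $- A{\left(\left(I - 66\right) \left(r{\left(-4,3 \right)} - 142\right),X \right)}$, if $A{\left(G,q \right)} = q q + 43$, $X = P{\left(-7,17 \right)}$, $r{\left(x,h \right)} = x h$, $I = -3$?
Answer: $-92$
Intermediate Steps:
$r{\left(x,h \right)} = h x$
$X = -7$
$A{\left(G,q \right)} = 43 + q^{2}$ ($A{\left(G,q \right)} = q^{2} + 43 = 43 + q^{2}$)
$- A{\left(\left(I - 66\right) \left(r{\left(-4,3 \right)} - 142\right),X \right)} = - (43 + \left(-7\right)^{2}) = - (43 + 49) = \left(-1\right) 92 = -92$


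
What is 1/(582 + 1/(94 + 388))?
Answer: 482/280525 ≈ 0.0017182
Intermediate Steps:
1/(582 + 1/(94 + 388)) = 1/(582 + 1/482) = 1/(280525/482) = 482/280525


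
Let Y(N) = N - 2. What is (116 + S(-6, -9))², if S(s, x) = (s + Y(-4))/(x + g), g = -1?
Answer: 343396/25 ≈ 13736.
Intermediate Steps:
Y(N) = -2 + N
S(s, x) = (-6 + s)/(-1 + x) (S(s, x) = (s + (-2 - 4))/(x - 1) = (s - 6)/(-1 + x) = (-6 + s)/(-1 + x))
(116 + S(-6, -9))² = (116 + (-6 - 6)/(-1 - 9))² = (116 - 12/(-10))² = (116 - ⅒*(-12))² = (116 + 6/5)² = (586/5)² = 343396/25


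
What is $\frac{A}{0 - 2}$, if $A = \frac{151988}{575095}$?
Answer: $- \frac{75994}{575095} \approx -0.13214$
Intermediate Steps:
$A = \frac{151988}{575095}$ ($A = 151988 \cdot \frac{1}{575095} = \frac{151988}{575095} \approx 0.26428$)
$\frac{A}{0 - 2} = \frac{1}{0 - 2} \cdot \frac{151988}{575095} = \frac{1}{-2} \cdot \frac{151988}{575095} = \left(- \frac{1}{2}\right) \frac{151988}{575095} = - \frac{75994}{575095}$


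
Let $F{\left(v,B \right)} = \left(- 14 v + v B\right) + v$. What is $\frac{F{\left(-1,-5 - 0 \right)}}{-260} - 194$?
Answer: $- \frac{25229}{130} \approx -194.07$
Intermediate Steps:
$F{\left(v,B \right)} = - 13 v + B v$ ($F{\left(v,B \right)} = \left(- 14 v + B v\right) + v = - 13 v + B v$)
$\frac{F{\left(-1,-5 - 0 \right)}}{-260} - 194 = \frac{\left(-1\right) \left(-13 - 5\right)}{-260} - 194 = - (-13 + \left(-5 + 0\right)) \left(- \frac{1}{260}\right) - 194 = - (-13 - 5) \left(- \frac{1}{260}\right) - 194 = \left(-1\right) \left(-18\right) \left(- \frac{1}{260}\right) - 194 = 18 \left(- \frac{1}{260}\right) - 194 = - \frac{9}{130} - 194 = - \frac{25229}{130}$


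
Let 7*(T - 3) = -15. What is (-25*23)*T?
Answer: -3450/7 ≈ -492.86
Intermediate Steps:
T = 6/7 (T = 3 + (⅐)*(-15) = 3 - 15/7 = 6/7 ≈ 0.85714)
(-25*23)*T = -25*23*(6/7) = -575*6/7 = -3450/7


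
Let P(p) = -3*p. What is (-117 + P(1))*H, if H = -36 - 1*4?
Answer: 4800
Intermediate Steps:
H = -40 (H = -36 - 4 = -40)
(-117 + P(1))*H = (-117 - 3*1)*(-40) = (-117 - 3)*(-40) = -120*(-40) = 4800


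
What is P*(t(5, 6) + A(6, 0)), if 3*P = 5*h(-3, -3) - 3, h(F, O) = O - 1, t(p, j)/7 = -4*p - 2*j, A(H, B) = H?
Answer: 5014/3 ≈ 1671.3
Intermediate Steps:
t(p, j) = -28*p - 14*j (t(p, j) = 7*(-4*p - 2*j) = -28*p - 14*j)
h(F, O) = -1 + O
P = -23/3 (P = (5*(-1 - 3) - 3)/3 = (5*(-4) - 3)/3 = (-20 - 3)/3 = (⅓)*(-23) = -23/3 ≈ -7.6667)
P*(t(5, 6) + A(6, 0)) = -23*((-28*5 - 14*6) + 6)/3 = -23*((-140 - 84) + 6)/3 = -23*(-224 + 6)/3 = -23/3*(-218) = 5014/3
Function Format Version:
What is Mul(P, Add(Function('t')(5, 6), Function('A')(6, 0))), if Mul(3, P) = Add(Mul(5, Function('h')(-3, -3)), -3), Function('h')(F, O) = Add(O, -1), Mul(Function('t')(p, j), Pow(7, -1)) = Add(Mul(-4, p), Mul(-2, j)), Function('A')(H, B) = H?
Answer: Rational(5014, 3) ≈ 1671.3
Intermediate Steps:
Function('t')(p, j) = Add(Mul(-28, p), Mul(-14, j)) (Function('t')(p, j) = Mul(7, Add(Mul(-4, p), Mul(-2, j))) = Add(Mul(-28, p), Mul(-14, j)))
Function('h')(F, O) = Add(-1, O)
P = Rational(-23, 3) (P = Mul(Rational(1, 3), Add(Mul(5, Add(-1, -3)), -3)) = Mul(Rational(1, 3), Add(Mul(5, -4), -3)) = Mul(Rational(1, 3), Add(-20, -3)) = Mul(Rational(1, 3), -23) = Rational(-23, 3) ≈ -7.6667)
Mul(P, Add(Function('t')(5, 6), Function('A')(6, 0))) = Mul(Rational(-23, 3), Add(Add(Mul(-28, 5), Mul(-14, 6)), 6)) = Mul(Rational(-23, 3), Add(Add(-140, -84), 6)) = Mul(Rational(-23, 3), Add(-224, 6)) = Mul(Rational(-23, 3), -218) = Rational(5014, 3)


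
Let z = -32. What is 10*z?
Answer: -320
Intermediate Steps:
10*z = 10*(-32) = -320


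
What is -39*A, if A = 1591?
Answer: -62049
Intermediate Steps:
-39*A = -39*1591 = -62049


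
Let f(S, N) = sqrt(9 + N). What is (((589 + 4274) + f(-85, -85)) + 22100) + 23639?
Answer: 50602 + 2*I*sqrt(19) ≈ 50602.0 + 8.7178*I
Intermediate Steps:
(((589 + 4274) + f(-85, -85)) + 22100) + 23639 = (((589 + 4274) + sqrt(9 - 85)) + 22100) + 23639 = ((4863 + sqrt(-76)) + 22100) + 23639 = ((4863 + 2*I*sqrt(19)) + 22100) + 23639 = (26963 + 2*I*sqrt(19)) + 23639 = 50602 + 2*I*sqrt(19)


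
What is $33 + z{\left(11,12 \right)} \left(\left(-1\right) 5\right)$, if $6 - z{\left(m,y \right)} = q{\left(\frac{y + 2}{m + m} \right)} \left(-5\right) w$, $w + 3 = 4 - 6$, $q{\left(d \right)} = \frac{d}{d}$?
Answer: $128$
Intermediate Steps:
$q{\left(d \right)} = 1$
$w = -5$ ($w = -3 + \left(4 - 6\right) = -3 - 2 = -5$)
$z{\left(m,y \right)} = -19$ ($z{\left(m,y \right)} = 6 - 1 \left(-5\right) \left(-5\right) = 6 - \left(-5\right) \left(-5\right) = 6 - 25 = -19$)
$33 + z{\left(11,12 \right)} \left(\left(-1\right) 5\right) = 33 - 19 \left(\left(-1\right) 5\right) = 33 - -95 = 33 + 95 = 128$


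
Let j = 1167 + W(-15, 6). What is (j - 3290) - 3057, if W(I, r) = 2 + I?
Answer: -5193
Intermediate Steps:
j = 1154 (j = 1167 + (2 - 15) = 1167 - 13 = 1154)
(j - 3290) - 3057 = (1154 - 3290) - 3057 = -2136 - 3057 = -5193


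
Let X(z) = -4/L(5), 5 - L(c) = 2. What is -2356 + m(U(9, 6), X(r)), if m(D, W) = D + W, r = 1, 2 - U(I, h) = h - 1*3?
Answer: -7075/3 ≈ -2358.3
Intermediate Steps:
L(c) = 3 (L(c) = 5 - 1*2 = 5 - 2 = 3)
U(I, h) = 5 - h (U(I, h) = 2 - (h - 1*3) = 2 - (h - 3) = 2 - (-3 + h) = 2 + (3 - h) = 5 - h)
X(z) = -4/3
-2356 + m(U(9, 6), X(r)) = -2356 + ((5 - 1*6) - 4/3) = -2356 + ((5 - 6) - 4/3) = -2356 + (-1 - 4/3) = -2356 - 7/3 = -7075/3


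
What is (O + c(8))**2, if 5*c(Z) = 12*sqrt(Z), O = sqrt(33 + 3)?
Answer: 2052/25 + 288*sqrt(2)/5 ≈ 163.54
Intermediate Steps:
O = 6 (O = sqrt(36) = 6)
c(Z) = 12*sqrt(Z)/5 (c(Z) = (12*sqrt(Z))/5 = 12*sqrt(Z)/5)
(O + c(8))**2 = (6 + 12*sqrt(8)/5)**2 = (6 + 12*(2*sqrt(2))/5)**2 = (6 + 24*sqrt(2)/5)**2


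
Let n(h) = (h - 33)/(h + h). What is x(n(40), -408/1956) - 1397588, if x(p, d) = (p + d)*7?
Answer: -18224558573/13040 ≈ -1.3976e+6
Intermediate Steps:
n(h) = (-33 + h)/(2*h) (n(h) = (-33 + h)/((2*h)) = (-33 + h)*(1/(2*h)) = (-33 + h)/(2*h))
x(p, d) = 7*d + 7*p (x(p, d) = (d + p)*7 = 7*d + 7*p)
x(n(40), -408/1956) - 1397588 = (7*(-408/1956) + 7*((½)*(-33 + 40)/40)) - 1397588 = (7*(-408*1/1956) + 7*((½)*(1/40)*7)) - 1397588 = (7*(-34/163) + 7*(7/80)) - 1397588 = (-238/163 + 49/80) - 1397588 = -11053/13040 - 1397588 = -18224558573/13040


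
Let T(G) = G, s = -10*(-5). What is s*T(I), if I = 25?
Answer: 1250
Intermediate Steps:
s = 50
s*T(I) = 50*25 = 1250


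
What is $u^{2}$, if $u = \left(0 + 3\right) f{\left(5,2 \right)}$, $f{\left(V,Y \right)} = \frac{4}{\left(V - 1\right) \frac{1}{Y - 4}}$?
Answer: $36$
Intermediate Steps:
$f{\left(V,Y \right)} = \frac{4 \left(-4 + Y\right)}{-1 + V}$ ($f{\left(V,Y \right)} = \frac{4}{\left(-1 + V\right) \frac{1}{-4 + Y}} = \frac{4}{\frac{1}{-4 + Y} \left(-1 + V\right)} = 4 \frac{-4 + Y}{-1 + V} = \frac{4 \left(-4 + Y\right)}{-1 + V}$)
$u = -6$ ($u = \left(0 + 3\right) \frac{4 \left(-4 + 2\right)}{-1 + 5} = 3 \cdot 4 \cdot \frac{1}{4} \left(-2\right) = 3 \left(-2\right) = -6$)
$u^{2} = \left(-6\right)^{2} = 36$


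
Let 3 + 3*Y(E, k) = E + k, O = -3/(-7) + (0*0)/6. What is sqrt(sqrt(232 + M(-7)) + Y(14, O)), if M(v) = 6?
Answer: sqrt(1680 + 441*sqrt(238))/21 ≈ 4.3860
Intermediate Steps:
O = 3/7 (O = -3*(-1/7) + 0*(1/6) = 3/7 + 0 = 3/7 ≈ 0.42857)
Y(E, k) = -1 + E/3 + k/3 (Y(E, k) = -1 + (E + k)/3 = -1 + (E/3 + k/3) = -1 + E/3 + k/3)
sqrt(sqrt(232 + M(-7)) + Y(14, O)) = sqrt(sqrt(232 + 6) + (-1 + (1/3)*14 + (1/3)*(3/7))) = sqrt(sqrt(238) + (-1 + 14/3 + 1/7)) = sqrt(sqrt(238) + 80/21) = sqrt(80/21 + sqrt(238))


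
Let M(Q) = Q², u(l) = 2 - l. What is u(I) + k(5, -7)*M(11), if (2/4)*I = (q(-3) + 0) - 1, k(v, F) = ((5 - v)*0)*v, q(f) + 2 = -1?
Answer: 10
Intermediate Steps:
q(f) = -3 (q(f) = -2 - 1 = -3)
k(v, F) = 0 (k(v, F) = 0*v = 0)
I = -8 (I = 2*((-3 + 0) - 1) = 2*(-3 - 1) = 2*(-4) = -8)
u(I) + k(5, -7)*M(11) = (2 - 1*(-8)) + 0*11² = (2 + 8) + 0*121 = 10 + 0 = 10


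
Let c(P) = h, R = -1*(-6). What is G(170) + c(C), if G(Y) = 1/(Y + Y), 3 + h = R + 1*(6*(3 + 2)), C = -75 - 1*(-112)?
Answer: 11221/340 ≈ 33.003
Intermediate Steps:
R = 6
C = 37 (C = -75 + 112 = 37)
h = 33 (h = -3 + (6 + 1*(6*(3 + 2))) = -3 + (6 + 1*(6*5)) = -3 + (6 + 1*30) = -3 + (6 + 30) = -3 + 36 = 33)
c(P) = 33
G(Y) = 1/(2*Y)
G(170) + c(C) = (½)/170 + 33 = (½)*(1/170) + 33 = 1/340 + 33 = 11221/340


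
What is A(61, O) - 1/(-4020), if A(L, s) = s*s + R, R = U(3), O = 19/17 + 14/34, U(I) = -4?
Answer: -1929311/1161780 ≈ -1.6607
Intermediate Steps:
O = 26/17 (O = 19*(1/17) + 14*(1/34) = 19/17 + 7/17 = 26/17 ≈ 1.5294)
R = -4
A(L, s) = -4 + s² (A(L, s) = s*s - 4 = s² - 4 = -4 + s²)
A(61, O) - 1/(-4020) = (-4 + (26/17)²) - 1/(-4020) = (-4 + 676/289) - 1*(-1/4020) = -480/289 + 1/4020 = -1929311/1161780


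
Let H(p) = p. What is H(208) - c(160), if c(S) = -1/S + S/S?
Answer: 33121/160 ≈ 207.01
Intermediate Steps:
c(S) = 1 - 1/S (c(S) = -1/S + 1 = 1 - 1/S)
H(208) - c(160) = 208 - (-1 + 160)/160 = 208 - 159/160 = 33121/160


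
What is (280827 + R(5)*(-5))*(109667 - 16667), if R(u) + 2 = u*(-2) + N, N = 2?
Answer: 26121561000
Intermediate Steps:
R(u) = -2*u (R(u) = -2 + (u*(-2) + 2) = -2 + (-2*u + 2) = -2 + (2 - 2*u) = -2*u)
(280827 + R(5)*(-5))*(109667 - 16667) = (280827 - 2*5*(-5))*(109667 - 16667) = (280827 - 10*(-5))*93000 = (280827 + 50)*93000 = 280877*93000 = 26121561000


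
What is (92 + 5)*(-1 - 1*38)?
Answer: -3783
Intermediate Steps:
(92 + 5)*(-1 - 1*38) = 97*(-1 - 38) = 97*(-39) = -3783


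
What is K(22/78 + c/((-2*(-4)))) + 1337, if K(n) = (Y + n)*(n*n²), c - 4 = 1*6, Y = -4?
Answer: 786570089137/592240896 ≈ 1328.1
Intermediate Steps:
c = 10 (c = 4 + 1*6 = 4 + 6 = 10)
K(n) = n³*(-4 + n) (K(n) = (-4 + n)*(n*n²) = (-4 + n)*n³ = n³*(-4 + n))
K(22/78 + c/((-2*(-4)))) + 1337 = (22/78 + 10/((-2*(-4))))³*(-4 + (22/78 + 10/((-2*(-4))))) + 1337 = (22*(1/78) + 10/8)³*(-4 + (22*(1/78) + 10/8)) + 1337 = (11/39 + 10*(⅛))³*(-4 + (11/39 + 10*(⅛))) + 1337 = (11/39 + 5/4)³*(-4 + (11/39 + 5/4)) + 1337 = (239/156)³*(-4 + 239/156) + 1337 = (13651919/3796416)*(-385/156) + 1337 = -5255988815/592240896 + 1337 = 786570089137/592240896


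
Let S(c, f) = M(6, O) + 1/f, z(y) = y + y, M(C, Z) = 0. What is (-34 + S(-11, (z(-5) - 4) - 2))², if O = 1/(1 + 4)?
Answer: 297025/256 ≈ 1160.3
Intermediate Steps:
O = ⅕ (O = 1/5 = ⅕ ≈ 0.20000)
z(y) = 2*y
S(c, f) = 1/f (S(c, f) = 0 + 1/f = 1/f)
(-34 + S(-11, (z(-5) - 4) - 2))² = (-34 + 1/((2*(-5) - 4) - 2))² = (-34 + 1/((-10 - 4) - 2))² = (-34 + 1/(-14 - 2))² = (-34 + 1/(-16))² = (-34 - 1/16)² = (-545/16)² = 297025/256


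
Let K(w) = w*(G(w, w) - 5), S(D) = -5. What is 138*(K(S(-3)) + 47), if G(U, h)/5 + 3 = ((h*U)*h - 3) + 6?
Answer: 441186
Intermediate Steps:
G(U, h) = 5*U*h**2 (G(U, h) = -15 + 5*(((h*U)*h - 3) + 6) = -15 + 5*(((U*h)*h - 3) + 6) = -15 + 5*((U*h**2 - 3) + 6) = -15 + 5*((-3 + U*h**2) + 6) = -15 + 5*(3 + U*h**2) = -15 + (15 + 5*U*h**2) = 5*U*h**2)
K(w) = w*(-5 + 5*w**3) (K(w) = w*(5*w*w**2 - 5) = w*(5*w**3 - 5) = w*(-5 + 5*w**3))
138*(K(S(-3)) + 47) = 138*(5*(-5)*(-1 + (-5)**3) + 47) = 138*(5*(-5)*(-1 - 125) + 47) = 138*(5*(-5)*(-126) + 47) = 138*(3150 + 47) = 138*3197 = 441186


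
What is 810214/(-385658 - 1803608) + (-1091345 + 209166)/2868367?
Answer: -2127657795576/3139809174311 ≈ -0.67764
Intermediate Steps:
810214/(-385658 - 1803608) + (-1091345 + 209166)/2868367 = 810214/(-2189266) - 882179*1/2868367 = 810214*(-1/2189266) - 882179/2868367 = -405107/1094633 - 882179/2868367 = -2127657795576/3139809174311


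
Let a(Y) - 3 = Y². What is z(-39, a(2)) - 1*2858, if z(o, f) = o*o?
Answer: -1337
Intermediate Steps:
a(Y) = 3 + Y²
z(o, f) = o²
z(-39, a(2)) - 1*2858 = (-39)² - 1*2858 = 1521 - 2858 = -1337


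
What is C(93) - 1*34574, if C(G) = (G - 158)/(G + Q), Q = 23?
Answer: -4010649/116 ≈ -34575.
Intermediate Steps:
C(G) = (-158 + G)/(23 + G) (C(G) = (G - 158)/(G + 23) = (-158 + G)/(23 + G))
C(93) - 1*34574 = (-158 + 93)/(23 + 93) - 1*34574 = -65/116 - 34574 = -4010649/116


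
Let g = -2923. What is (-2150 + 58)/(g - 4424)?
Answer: 2092/7347 ≈ 0.28474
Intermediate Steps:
(-2150 + 58)/(g - 4424) = (-2150 + 58)/(-2923 - 4424) = -2092/(-7347) = -2092*(-1/7347) = 2092/7347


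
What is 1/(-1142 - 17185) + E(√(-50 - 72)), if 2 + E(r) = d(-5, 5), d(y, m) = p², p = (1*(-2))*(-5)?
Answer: 1796045/18327 ≈ 98.000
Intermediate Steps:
p = 10 (p = -2*(-5) = 10)
d(y, m) = 100 (d(y, m) = 10² = 100)
E(r) = 98 (E(r) = -2 + 100 = 98)
1/(-1142 - 17185) + E(√(-50 - 72)) = 1/(-1142 - 17185) + 98 = 1/(-18327) + 98 = -1/18327 + 98 = 1796045/18327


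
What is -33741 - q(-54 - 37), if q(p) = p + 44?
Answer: -33694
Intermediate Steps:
q(p) = 44 + p
-33741 - q(-54 - 37) = -33741 - (44 + (-54 - 37)) = -33741 - (44 - 91) = -33741 - 1*(-47) = -33741 + 47 = -33694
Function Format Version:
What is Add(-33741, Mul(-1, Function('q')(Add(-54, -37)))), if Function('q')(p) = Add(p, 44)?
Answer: -33694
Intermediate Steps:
Function('q')(p) = Add(44, p)
Add(-33741, Mul(-1, Function('q')(Add(-54, -37)))) = Add(-33741, Mul(-1, Add(44, Add(-54, -37)))) = Add(-33741, Mul(-1, Add(44, -91))) = Add(-33741, Mul(-1, -47)) = Add(-33741, 47) = -33694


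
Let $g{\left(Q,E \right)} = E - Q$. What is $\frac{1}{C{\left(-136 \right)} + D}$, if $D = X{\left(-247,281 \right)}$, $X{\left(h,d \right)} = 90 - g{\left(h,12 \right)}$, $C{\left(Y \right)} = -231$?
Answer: $- \frac{1}{400} \approx -0.0025$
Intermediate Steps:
$X{\left(h,d \right)} = 78 + h$ ($X{\left(h,d \right)} = 90 - \left(12 - h\right) = 90 + \left(-12 + h\right) = 78 + h$)
$D = -169$ ($D = 78 - 247 = -169$)
$\frac{1}{C{\left(-136 \right)} + D} = \frac{1}{-231 - 169} = \frac{1}{-400} = - \frac{1}{400}$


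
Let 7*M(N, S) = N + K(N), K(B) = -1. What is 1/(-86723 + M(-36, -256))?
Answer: -7/607098 ≈ -1.1530e-5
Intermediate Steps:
M(N, S) = -⅐ + N/7 (M(N, S) = (N - 1)/7 = (-1 + N)/7 = -⅐ + N/7)
1/(-86723 + M(-36, -256)) = 1/(-86723 + (-⅐ + (⅐)*(-36))) = 1/(-86723 + (-⅐ - 36/7)) = 1/(-86723 - 37/7) = 1/(-607098/7) = -7/607098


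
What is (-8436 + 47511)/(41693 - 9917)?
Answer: 13025/10592 ≈ 1.2297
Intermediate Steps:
(-8436 + 47511)/(41693 - 9917) = 39075/31776 = 39075*(1/31776) = 13025/10592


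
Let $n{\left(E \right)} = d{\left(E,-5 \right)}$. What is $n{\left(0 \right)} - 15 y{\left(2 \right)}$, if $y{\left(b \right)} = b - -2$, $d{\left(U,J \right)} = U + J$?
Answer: $-65$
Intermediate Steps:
$d{\left(U,J \right)} = J + U$
$n{\left(E \right)} = -5 + E$
$y{\left(b \right)} = 2 + b$ ($y{\left(b \right)} = b + 2 = 2 + b$)
$n{\left(0 \right)} - 15 y{\left(2 \right)} = \left(-5 + 0\right) - 15 \left(2 + 2\right) = -5 - 60 = -65$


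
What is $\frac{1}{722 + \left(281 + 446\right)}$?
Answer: $\frac{1}{1449} \approx 0.00069013$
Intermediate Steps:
$\frac{1}{722 + \left(281 + 446\right)} = \frac{1}{722 + 727} = \frac{1}{1449}$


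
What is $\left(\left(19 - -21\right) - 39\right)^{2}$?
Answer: $1$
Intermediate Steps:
$\left(\left(19 - -21\right) - 39\right)^{2} = \left(\left(19 + 21\right) - 39\right)^{2} = \left(40 - 39\right)^{2} = 1^{2} = 1$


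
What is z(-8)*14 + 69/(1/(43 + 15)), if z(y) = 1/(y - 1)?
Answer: 36004/9 ≈ 4000.4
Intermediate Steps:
z(y) = 1/(-1 + y)
z(-8)*14 + 69/(1/(43 + 15)) = 14/(-1 - 8) + 69/(1/(43 + 15)) = 14/(-9) + 69/(1/58) = -⅑*14 + 69/(1/58) = -14/9 + 69*58 = -14/9 + 4002 = 36004/9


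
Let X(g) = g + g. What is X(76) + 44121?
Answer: 44273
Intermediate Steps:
X(g) = 2*g
X(76) + 44121 = 2*76 + 44121 = 152 + 44121 = 44273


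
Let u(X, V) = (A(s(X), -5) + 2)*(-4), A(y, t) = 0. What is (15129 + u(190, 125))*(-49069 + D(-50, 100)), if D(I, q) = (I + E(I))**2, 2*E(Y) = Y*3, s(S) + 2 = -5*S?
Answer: -505706724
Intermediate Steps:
s(S) = -2 - 5*S
E(Y) = 3*Y/2 (E(Y) = (Y*3)/2 = (3*Y)/2 = 3*Y/2)
D(I, q) = 25*I**2/4 (D(I, q) = (I + 3*I/2)**2 = (5*I/2)**2 = 25*I**2/4)
u(X, V) = -8 (u(X, V) = (0 + 2)*(-4) = 2*(-4) = -8)
(15129 + u(190, 125))*(-49069 + D(-50, 100)) = (15129 - 8)*(-49069 + (25/4)*(-50)**2) = 15121*(-49069 + (25/4)*2500) = 15121*(-49069 + 15625) = 15121*(-33444) = -505706724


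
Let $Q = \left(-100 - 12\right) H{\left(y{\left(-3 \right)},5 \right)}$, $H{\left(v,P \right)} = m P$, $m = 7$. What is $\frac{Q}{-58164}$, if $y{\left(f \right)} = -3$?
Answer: $\frac{980}{14541} \approx 0.067396$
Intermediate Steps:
$H{\left(v,P \right)} = 7 P$
$Q = -3920$ ($Q = \left(-100 - 12\right) 7 \cdot 5 = \left(-112\right) 35 = -3920$)
$\frac{Q}{-58164} = - \frac{3920}{-58164} = \left(-3920\right) \left(- \frac{1}{58164}\right) = \frac{980}{14541}$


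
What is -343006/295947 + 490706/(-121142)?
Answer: -93387700717/17925805737 ≈ -5.2097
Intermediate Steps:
-343006/295947 + 490706/(-121142) = -343006*1/295947 + 490706*(-1/121142) = -343006/295947 - 245353/60571 = -93387700717/17925805737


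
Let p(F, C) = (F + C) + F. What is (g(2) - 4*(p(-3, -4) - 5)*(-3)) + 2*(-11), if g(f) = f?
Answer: -200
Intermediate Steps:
p(F, C) = C + 2*F (p(F, C) = (C + F) + F = C + 2*F)
(g(2) - 4*(p(-3, -4) - 5)*(-3)) + 2*(-11) = (2 - 4*((-4 + 2*(-3)) - 5)*(-3)) + 2*(-11) = (2 - 4*((-4 - 6) - 5)*(-3)) - 22 = (2 - 4*(-10 - 5)*(-3)) - 22 = (2 - 4*(-15)*(-3)) - 22 = (2 + 60*(-3)) - 22 = (2 - 180) - 22 = -178 - 22 = -200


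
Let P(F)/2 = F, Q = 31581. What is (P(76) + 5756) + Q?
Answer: 37489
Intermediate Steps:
P(F) = 2*F
(P(76) + 5756) + Q = (2*76 + 5756) + 31581 = (152 + 5756) + 31581 = 5908 + 31581 = 37489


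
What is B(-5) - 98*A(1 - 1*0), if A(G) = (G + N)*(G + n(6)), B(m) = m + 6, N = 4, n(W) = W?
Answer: -3429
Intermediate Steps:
B(m) = 6 + m
A(G) = (4 + G)*(6 + G) (A(G) = (G + 4)*(G + 6) = (4 + G)*(6 + G))
B(-5) - 98*A(1 - 1*0) = (6 - 5) - 98*(24 + (1 - 1*0)² + 10*(1 - 1*0)) = 1 - 98*(24 + (1 + 0)² + 10*(1 + 0)) = 1 - 98*(24 + 1² + 10*1) = 1 - 98*(24 + 1 + 10) = 1 - 98*35 = 1 - 3430 = -3429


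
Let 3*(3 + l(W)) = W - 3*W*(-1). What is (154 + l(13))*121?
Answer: 61105/3 ≈ 20368.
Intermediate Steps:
l(W) = -3 + 4*W/3 (l(W) = -3 + (W - 3*W*(-1))/3 = -3 + (W - (-3)*W)/3 = -3 + (W + 3*W)/3 = -3 + (4*W)/3 = -3 + 4*W/3)
(154 + l(13))*121 = (154 + (-3 + (4/3)*13))*121 = (154 + (-3 + 52/3))*121 = (154 + 43/3)*121 = (505/3)*121 = 61105/3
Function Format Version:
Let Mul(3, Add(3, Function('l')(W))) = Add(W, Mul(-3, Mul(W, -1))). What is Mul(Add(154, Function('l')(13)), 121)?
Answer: Rational(61105, 3) ≈ 20368.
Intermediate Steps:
Function('l')(W) = Add(-3, Mul(Rational(4, 3), W)) (Function('l')(W) = Add(-3, Mul(Rational(1, 3), Add(W, Mul(-3, Mul(W, -1))))) = Add(-3, Mul(Rational(1, 3), Add(W, Mul(-3, Mul(-1, W))))) = Add(-3, Mul(Rational(1, 3), Add(W, Mul(3, W)))) = Add(-3, Mul(Rational(1, 3), Mul(4, W))) = Add(-3, Mul(Rational(4, 3), W)))
Mul(Add(154, Function('l')(13)), 121) = Mul(Add(154, Add(-3, Mul(Rational(4, 3), 13))), 121) = Mul(Add(154, Add(-3, Rational(52, 3))), 121) = Mul(Add(154, Rational(43, 3)), 121) = Mul(Rational(505, 3), 121) = Rational(61105, 3)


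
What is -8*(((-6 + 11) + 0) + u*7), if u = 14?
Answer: -824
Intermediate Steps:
-8*(((-6 + 11) + 0) + u*7) = -8*(((-6 + 11) + 0) + 14*7) = -8*((5 + 0) + 98) = -8*(5 + 98) = -8*103 = -824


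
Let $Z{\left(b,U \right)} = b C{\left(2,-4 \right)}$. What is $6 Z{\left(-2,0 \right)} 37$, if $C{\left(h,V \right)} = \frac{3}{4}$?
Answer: $-333$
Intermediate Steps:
$C{\left(h,V \right)} = \frac{3}{4}$ ($C{\left(h,V \right)} = 3 \cdot \frac{1}{4} = \frac{3}{4}$)
$Z{\left(b,U \right)} = \frac{3 b}{4}$ ($Z{\left(b,U \right)} = b \frac{3}{4} = \frac{3 b}{4}$)
$6 Z{\left(-2,0 \right)} 37 = 6 \cdot \frac{3}{4} \left(-2\right) 37 = 6 \left(- \frac{3}{2}\right) 37 = \left(-9\right) 37 = -333$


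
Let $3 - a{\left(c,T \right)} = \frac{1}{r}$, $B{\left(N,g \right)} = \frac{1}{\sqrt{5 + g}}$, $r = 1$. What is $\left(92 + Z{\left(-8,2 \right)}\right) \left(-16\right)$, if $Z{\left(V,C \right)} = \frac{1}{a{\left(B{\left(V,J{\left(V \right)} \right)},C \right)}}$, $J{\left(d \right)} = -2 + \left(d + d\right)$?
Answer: $-1480$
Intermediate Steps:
$J{\left(d \right)} = -2 + 2 d$
$B{\left(N,g \right)} = \frac{1}{\sqrt{5 + g}}$
$a{\left(c,T \right)} = 2$ ($a{\left(c,T \right)} = 3 - 1^{-1} = 3 - 1 = 2$)
$Z{\left(V,C \right)} = \frac{1}{2}$
$\left(92 + Z{\left(-8,2 \right)}\right) \left(-16\right) = \left(92 + \frac{1}{2}\right) \left(-16\right) = \frac{185}{2} \left(-16\right) = -1480$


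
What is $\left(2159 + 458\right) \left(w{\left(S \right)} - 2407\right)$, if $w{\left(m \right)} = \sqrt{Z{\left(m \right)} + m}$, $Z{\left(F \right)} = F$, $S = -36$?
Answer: $-6299119 + 15702 i \sqrt{2} \approx -6.2991 \cdot 10^{6} + 22206.0 i$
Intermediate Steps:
$w{\left(m \right)} = \sqrt{2} \sqrt{m}$ ($w{\left(m \right)} = \sqrt{m + m} = \sqrt{2 m} = \sqrt{2} \sqrt{m}$)
$\left(2159 + 458\right) \left(w{\left(S \right)} - 2407\right) = \left(2159 + 458\right) \left(\sqrt{2} \sqrt{-36} - 2407\right) = 2617 \left(\sqrt{2} \cdot 6 i - 2407\right) = 2617 \left(6 i \sqrt{2} - 2407\right) = 2617 \left(-2407 + 6 i \sqrt{2}\right) = -6299119 + 15702 i \sqrt{2}$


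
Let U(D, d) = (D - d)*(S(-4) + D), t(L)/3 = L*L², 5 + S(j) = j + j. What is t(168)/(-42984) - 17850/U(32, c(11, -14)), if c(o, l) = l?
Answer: -30555147/86963 ≈ -351.36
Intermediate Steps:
S(j) = -5 + 2*j (S(j) = -5 + (j + j) = -5 + 2*j)
t(L) = 3*L³ (t(L) = 3*(L*L²) = 3*L³)
U(D, d) = (-13 + D)*(D - d) (U(D, d) = (D - d)*((-5 + 2*(-4)) + D) = (D - d)*((-5 - 8) + D) = (D - d)*(-13 + D) = (-13 + D)*(D - d))
t(168)/(-42984) - 17850/U(32, c(11, -14)) = (3*168³)/(-42984) - 17850/(32² - 13*32 + 13*(-14) - 1*32*(-14)) = (3*4741632)*(-1/42984) - 17850/(1024 - 416 - 182 + 448) = 14224896*(-1/42984) - 17850/874 = -65856/199 - 17850*1/874 = -65856/199 - 8925/437 = -30555147/86963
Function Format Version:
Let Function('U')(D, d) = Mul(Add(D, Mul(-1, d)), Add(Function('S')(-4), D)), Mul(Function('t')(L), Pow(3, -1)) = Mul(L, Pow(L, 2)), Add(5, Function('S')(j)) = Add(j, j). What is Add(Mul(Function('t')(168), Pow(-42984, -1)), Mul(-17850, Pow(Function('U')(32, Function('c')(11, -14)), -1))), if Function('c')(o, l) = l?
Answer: Rational(-30555147, 86963) ≈ -351.36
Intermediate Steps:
Function('S')(j) = Add(-5, Mul(2, j)) (Function('S')(j) = Add(-5, Add(j, j)) = Add(-5, Mul(2, j)))
Function('t')(L) = Mul(3, Pow(L, 3)) (Function('t')(L) = Mul(3, Mul(L, Pow(L, 2))) = Mul(3, Pow(L, 3)))
Function('U')(D, d) = Mul(Add(-13, D), Add(D, Mul(-1, d))) (Function('U')(D, d) = Mul(Add(D, Mul(-1, d)), Add(Add(-5, Mul(2, -4)), D)) = Mul(Add(D, Mul(-1, d)), Add(Add(-5, -8), D)) = Mul(Add(D, Mul(-1, d)), Add(-13, D)) = Mul(Add(-13, D), Add(D, Mul(-1, d))))
Add(Mul(Function('t')(168), Pow(-42984, -1)), Mul(-17850, Pow(Function('U')(32, Function('c')(11, -14)), -1))) = Add(Mul(Mul(3, Pow(168, 3)), Pow(-42984, -1)), Mul(-17850, Pow(Add(Pow(32, 2), Mul(-13, 32), Mul(13, -14), Mul(-1, 32, -14)), -1))) = Add(Mul(Mul(3, 4741632), Rational(-1, 42984)), Mul(-17850, Pow(Add(1024, -416, -182, 448), -1))) = Add(Mul(14224896, Rational(-1, 42984)), Mul(-17850, Pow(874, -1))) = Add(Rational(-65856, 199), Mul(-17850, Rational(1, 874))) = Add(Rational(-65856, 199), Rational(-8925, 437)) = Rational(-30555147, 86963)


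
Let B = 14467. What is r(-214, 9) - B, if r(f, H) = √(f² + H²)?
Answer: -14467 + √45877 ≈ -14253.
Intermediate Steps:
r(f, H) = √(H² + f²)
r(-214, 9) - B = √(9² + (-214)²) - 1*14467 = √(81 + 45796) - 14467 = √45877 - 14467 = -14467 + √45877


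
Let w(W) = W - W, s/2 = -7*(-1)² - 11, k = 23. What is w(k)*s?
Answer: 0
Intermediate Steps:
s = -36 (s = 2*(-7*(-1)² - 11) = 2*(-7*1 - 11) = 2*(-7 - 11) = 2*(-18) = -36)
w(W) = 0
w(k)*s = 0*(-36) = 0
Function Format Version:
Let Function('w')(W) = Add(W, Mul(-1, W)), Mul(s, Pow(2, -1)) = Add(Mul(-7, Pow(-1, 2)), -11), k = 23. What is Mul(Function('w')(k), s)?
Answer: 0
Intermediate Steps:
s = -36 (s = Mul(2, Add(Mul(-7, Pow(-1, 2)), -11)) = Mul(2, Add(Mul(-7, 1), -11)) = Mul(2, Add(-7, -11)) = Mul(2, -18) = -36)
Function('w')(W) = 0
Mul(Function('w')(k), s) = Mul(0, -36) = 0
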